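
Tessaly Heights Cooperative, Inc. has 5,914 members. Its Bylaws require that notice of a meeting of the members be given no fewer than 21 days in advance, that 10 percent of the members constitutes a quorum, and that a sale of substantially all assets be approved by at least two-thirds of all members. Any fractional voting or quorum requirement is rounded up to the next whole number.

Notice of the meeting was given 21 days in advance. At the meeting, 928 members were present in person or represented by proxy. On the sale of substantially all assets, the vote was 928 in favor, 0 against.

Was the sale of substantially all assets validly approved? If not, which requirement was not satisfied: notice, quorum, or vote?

Notice: 21 days given; 21 required. Satisfied.
Quorum: 10% of 5,914 = 591.40, rounded up to 592; 928 present. Satisfied.
Vote: requires two-thirds of all members (5,914); 2/3 of 5914 = 3942.67, rounded up to 3943, so 3,943 needed; 928 in favor. Not satisfied.

Invalid — vote requirement not satisfied.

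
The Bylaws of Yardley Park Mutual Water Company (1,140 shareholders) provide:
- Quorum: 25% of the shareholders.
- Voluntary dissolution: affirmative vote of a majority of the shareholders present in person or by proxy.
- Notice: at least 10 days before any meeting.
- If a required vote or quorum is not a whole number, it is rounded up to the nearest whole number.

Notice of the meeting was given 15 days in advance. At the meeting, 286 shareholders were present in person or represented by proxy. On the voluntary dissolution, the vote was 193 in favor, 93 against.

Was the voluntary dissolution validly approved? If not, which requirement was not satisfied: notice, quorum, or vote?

Notice: 15 days given; 10 required. Satisfied.
Quorum: 25% of 1,140 = 285; 286 present. Satisfied.
Vote: requires a majority of those present (286); a majority of 286 is 144, so 144 needed; 193 in favor. Satisfied.

Valid — all requirements satisfied.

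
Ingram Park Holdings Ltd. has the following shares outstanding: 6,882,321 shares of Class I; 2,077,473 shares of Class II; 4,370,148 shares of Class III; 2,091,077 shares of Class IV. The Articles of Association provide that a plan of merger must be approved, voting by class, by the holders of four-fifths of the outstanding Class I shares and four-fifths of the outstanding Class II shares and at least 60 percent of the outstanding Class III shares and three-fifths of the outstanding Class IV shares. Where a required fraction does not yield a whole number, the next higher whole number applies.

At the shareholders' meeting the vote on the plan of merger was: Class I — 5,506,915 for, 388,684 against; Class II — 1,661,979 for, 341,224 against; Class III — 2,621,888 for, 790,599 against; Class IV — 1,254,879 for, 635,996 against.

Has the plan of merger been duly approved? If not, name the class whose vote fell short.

Class I: 4/5 of 6882321 = 5505856.80, rounded up to 5505857; 5,505,857 required, 5,506,915 in favor — approved.
Class II: 4/5 of 2077473 = 1661978.40, rounded up to 1661979; 1,661,979 required, 1,661,979 in favor — approved.
Class III: 3/5 of 4370148 = 2622088.80, rounded up to 2622089; 2,622,089 required, 2,621,888 in favor — not approved.
Class IV: 3/5 of 2091077 = 1254646.20, rounded up to 1254647; 1,254,647 required, 1,254,879 in favor — approved.

Not approved — the Class III shares did not give the required vote.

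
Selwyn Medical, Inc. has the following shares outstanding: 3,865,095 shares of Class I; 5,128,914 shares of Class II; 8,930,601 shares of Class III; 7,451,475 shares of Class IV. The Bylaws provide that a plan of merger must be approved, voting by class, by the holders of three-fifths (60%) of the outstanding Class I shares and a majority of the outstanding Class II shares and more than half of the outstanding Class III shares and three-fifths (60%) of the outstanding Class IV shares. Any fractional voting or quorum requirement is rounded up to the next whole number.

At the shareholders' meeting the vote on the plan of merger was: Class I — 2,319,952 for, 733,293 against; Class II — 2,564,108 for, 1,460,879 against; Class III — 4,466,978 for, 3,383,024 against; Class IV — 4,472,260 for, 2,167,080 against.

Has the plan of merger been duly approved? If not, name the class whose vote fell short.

Class I: 3/5 of 3865095 = 2319057; 2,319,057 required, 2,319,952 in favor — approved.
Class II: a majority of 5128914 is 2564458; 2,564,458 required, 2,564,108 in favor — not approved.
Class III: a majority of 8930601 is 4465301; 4,465,301 required, 4,466,978 in favor — approved.
Class IV: 3/5 of 7451475 = 4470885; 4,470,885 required, 4,472,260 in favor — approved.

Not approved — the Class II shares did not give the required vote.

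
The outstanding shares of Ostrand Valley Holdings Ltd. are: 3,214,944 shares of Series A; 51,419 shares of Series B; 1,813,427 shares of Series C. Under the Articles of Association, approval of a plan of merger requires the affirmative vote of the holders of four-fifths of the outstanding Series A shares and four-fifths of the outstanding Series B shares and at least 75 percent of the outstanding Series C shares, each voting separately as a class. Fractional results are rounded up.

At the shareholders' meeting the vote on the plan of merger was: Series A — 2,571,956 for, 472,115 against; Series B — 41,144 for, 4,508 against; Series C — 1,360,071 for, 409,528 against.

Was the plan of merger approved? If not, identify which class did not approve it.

Approved — every class gave the required vote.

Series A: 4/5 of 3214944 = 2571955.20, rounded up to 2571956; 2,571,956 required, 2,571,956 in favor — approved.
Series B: 4/5 of 51419 = 41135.20, rounded up to 41136; 41,136 required, 41,144 in favor — approved.
Series C: 3/4 of 1813427 = 1360070.25, rounded up to 1360071; 1,360,071 required, 1,360,071 in favor — approved.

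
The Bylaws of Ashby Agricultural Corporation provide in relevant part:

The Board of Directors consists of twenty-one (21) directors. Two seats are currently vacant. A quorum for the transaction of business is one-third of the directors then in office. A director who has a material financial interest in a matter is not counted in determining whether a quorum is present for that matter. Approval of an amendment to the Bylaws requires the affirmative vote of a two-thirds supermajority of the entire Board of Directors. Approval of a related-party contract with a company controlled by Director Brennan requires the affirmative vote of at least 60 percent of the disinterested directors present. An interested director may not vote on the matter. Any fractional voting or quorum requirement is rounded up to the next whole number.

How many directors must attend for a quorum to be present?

7

1/3 of 19 = 6.33, rounded up to 7.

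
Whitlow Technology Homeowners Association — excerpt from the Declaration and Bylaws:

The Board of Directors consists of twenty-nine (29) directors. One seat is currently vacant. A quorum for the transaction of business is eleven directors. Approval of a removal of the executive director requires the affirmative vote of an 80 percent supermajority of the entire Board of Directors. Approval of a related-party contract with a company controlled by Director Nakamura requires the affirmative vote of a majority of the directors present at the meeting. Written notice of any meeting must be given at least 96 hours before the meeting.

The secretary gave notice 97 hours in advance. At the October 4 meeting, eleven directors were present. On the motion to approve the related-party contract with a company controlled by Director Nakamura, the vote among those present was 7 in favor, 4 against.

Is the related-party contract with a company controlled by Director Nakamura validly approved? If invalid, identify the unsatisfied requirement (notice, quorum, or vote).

Valid — all requirements satisfied.

Notice: 97 hours given; 96 required (97 ≥ 96). Satisfied.
Quorum: 11 present; quorum is 11. Satisfied.
Vote: the related-party contract with a company controlled by Director Nakamura requires a majority of the directors present (11). A majority of 11 is 6, so 6 affirmative votes are needed; 7 voted in favor. Satisfied.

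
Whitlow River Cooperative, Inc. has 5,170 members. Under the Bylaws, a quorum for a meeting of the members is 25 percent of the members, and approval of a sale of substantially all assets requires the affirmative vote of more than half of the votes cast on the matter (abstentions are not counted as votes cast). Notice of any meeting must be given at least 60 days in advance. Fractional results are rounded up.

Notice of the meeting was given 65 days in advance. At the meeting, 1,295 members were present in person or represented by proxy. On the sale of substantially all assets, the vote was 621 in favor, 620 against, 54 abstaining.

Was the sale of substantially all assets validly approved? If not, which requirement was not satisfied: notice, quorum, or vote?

Valid — all requirements satisfied.

Notice: 65 days given; 60 required. Satisfied.
Quorum: 25% of 5,170 = 1,292.50, rounded up to 1,293; 1,295 present. Satisfied.
Vote: requires a majority of the votes cast (1,295 − 54 abstaining = 1,241); a majority of 1241 is 621, so 621 needed; 621 in favor. Satisfied.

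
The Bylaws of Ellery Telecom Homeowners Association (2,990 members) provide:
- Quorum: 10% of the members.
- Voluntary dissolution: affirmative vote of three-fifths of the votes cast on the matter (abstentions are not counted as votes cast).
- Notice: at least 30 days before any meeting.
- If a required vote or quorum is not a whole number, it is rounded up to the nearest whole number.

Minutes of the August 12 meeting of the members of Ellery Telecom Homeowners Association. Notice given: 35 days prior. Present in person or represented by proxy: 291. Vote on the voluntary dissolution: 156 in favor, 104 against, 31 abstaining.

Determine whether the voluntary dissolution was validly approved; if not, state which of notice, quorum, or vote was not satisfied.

Invalid — quorum requirement not satisfied.

Notice: 35 days given; 30 required. Satisfied.
Quorum: 10% of 2,990 = 299; 291 present. Not satisfied.
Vote: requires three-fifths of the votes cast (291 − 31 abstaining = 260); 3/5 of 260 = 156, so 156 needed; 156 in favor. Satisfied.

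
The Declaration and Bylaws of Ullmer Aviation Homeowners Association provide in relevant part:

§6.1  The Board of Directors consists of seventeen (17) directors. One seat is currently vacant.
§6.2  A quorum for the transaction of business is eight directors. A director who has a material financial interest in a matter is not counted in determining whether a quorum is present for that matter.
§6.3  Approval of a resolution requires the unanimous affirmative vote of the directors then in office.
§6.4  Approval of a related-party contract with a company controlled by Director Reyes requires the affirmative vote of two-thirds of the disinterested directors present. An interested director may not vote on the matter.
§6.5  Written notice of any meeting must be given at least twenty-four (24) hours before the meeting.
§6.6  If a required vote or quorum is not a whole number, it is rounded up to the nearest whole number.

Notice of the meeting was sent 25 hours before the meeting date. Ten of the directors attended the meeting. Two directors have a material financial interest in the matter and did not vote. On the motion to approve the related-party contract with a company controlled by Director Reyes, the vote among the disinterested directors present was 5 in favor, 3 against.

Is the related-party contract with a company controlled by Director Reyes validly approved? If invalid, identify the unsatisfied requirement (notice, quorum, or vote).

Notice: 25 hours given; 24 required (25 ≥ 24). Satisfied.
Quorum: 10 present, but the 2 interested directors do not count, leaving 8. Quorum is 8. Satisfied.
Vote: the related-party contract with a company controlled by Director Reyes requires two-thirds of the disinterested directors present (10 − 2 = 8). 2/3 of 8 = 5.33, rounded up to 6, so 6 affirmative votes are needed; 5 voted in favor. Not satisfied.

Invalid — vote requirement not satisfied.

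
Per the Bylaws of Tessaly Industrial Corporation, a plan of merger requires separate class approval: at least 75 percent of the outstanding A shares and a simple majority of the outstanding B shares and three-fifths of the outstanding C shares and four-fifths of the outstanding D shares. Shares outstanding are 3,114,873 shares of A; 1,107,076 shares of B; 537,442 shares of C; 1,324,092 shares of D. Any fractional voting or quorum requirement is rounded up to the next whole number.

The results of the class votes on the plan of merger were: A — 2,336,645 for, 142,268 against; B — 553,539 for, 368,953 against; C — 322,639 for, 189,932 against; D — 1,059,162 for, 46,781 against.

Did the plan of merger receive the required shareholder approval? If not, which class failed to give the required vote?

Not approved — the D shares did not give the required vote.

A: 3/4 of 3114873 = 2336154.75, rounded up to 2336155; 2,336,155 required, 2,336,645 in favor — approved.
B: a majority of 1107076 is 553539; 553,539 required, 553,539 in favor — approved.
C: 3/5 of 537442 = 322465.20, rounded up to 322466; 322,466 required, 322,639 in favor — approved.
D: 4/5 of 1324092 = 1059273.60, rounded up to 1059274; 1,059,274 required, 1,059,162 in favor — not approved.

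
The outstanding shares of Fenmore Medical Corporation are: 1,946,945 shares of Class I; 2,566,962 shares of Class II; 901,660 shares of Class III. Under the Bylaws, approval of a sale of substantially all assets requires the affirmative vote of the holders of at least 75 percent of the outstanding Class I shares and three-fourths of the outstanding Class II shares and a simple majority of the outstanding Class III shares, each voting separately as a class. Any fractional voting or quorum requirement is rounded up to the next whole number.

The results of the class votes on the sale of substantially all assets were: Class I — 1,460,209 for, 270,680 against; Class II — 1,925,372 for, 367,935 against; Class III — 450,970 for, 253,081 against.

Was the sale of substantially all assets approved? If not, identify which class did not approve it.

Class I: 3/4 of 1946945 = 1460208.75, rounded up to 1460209; 1,460,209 required, 1,460,209 in favor — approved.
Class II: 3/4 of 2566962 = 1925221.50, rounded up to 1925222; 1,925,222 required, 1,925,372 in favor — approved.
Class III: a majority of 901660 is 450831; 450,831 required, 450,970 in favor — approved.

Approved — every class gave the required vote.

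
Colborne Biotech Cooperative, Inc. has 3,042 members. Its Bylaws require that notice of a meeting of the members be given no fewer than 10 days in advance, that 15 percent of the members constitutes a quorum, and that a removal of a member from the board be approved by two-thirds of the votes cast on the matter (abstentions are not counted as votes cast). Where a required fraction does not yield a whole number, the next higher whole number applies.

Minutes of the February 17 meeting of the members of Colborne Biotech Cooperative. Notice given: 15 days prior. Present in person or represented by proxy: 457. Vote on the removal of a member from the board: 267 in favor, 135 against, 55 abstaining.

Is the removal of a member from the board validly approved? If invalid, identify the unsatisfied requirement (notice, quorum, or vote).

Invalid — vote requirement not satisfied.

Notice: 15 days given; 10 required. Satisfied.
Quorum: 15% of 3,042 = 456.30, rounded up to 457; 457 present. Satisfied.
Vote: requires two-thirds of the votes cast (457 − 55 abstaining = 402); 2/3 of 402 = 268, so 268 needed; 267 in favor. Not satisfied.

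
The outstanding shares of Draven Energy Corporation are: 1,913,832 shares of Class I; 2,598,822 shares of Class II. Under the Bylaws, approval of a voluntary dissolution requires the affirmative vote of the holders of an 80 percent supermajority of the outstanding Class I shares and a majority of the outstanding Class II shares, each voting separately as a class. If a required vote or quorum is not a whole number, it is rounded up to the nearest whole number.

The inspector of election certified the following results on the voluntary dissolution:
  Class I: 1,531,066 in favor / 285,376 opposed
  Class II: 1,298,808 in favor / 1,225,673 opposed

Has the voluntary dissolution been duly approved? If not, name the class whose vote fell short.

Not approved — the Class II shares did not give the required vote.

Class I: 4/5 of 1913832 = 1531065.60, rounded up to 1531066; 1,531,066 required, 1,531,066 in favor — approved.
Class II: a majority of 2598822 is 1299412; 1,299,412 required, 1,298,808 in favor — not approved.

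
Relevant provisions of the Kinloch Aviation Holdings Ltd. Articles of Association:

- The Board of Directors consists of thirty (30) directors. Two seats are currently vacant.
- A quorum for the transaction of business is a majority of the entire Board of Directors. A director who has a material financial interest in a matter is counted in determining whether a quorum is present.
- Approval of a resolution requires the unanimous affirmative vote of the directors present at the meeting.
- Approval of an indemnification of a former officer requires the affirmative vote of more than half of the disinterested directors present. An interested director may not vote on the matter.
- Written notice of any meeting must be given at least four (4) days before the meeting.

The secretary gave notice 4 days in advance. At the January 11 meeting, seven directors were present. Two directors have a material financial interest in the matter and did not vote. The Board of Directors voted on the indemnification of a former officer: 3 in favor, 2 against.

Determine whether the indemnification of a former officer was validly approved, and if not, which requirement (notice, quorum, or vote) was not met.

Invalid — quorum requirement not satisfied.

Notice: 4 days given; 4 required (4 ≥ 4). Satisfied.
Quorum: 7 present (interested directors count toward quorum); quorum is 16. Not satisfied.
Vote: the indemnification of a former officer requires a majority of the disinterested directors present (7 − 2 = 5). A majority of 5 is 3, so 3 affirmative votes are needed; 3 voted in favor. Satisfied. (Moot — without a quorum no business can be validly transacted.)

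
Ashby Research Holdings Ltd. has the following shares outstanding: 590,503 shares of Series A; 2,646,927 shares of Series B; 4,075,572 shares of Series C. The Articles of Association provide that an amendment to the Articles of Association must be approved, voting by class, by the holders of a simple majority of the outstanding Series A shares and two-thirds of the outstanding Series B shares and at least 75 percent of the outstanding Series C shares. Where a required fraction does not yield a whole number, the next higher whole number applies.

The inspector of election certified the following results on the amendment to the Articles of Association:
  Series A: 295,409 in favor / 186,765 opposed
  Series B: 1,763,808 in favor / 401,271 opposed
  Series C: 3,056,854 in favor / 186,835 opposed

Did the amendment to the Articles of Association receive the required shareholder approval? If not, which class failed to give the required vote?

Not approved — the Series B shares did not give the required vote.

Series A: a majority of 590503 is 295252; 295,252 required, 295,409 in favor — approved.
Series B: 2/3 of 2646927 = 1764618; 1,764,618 required, 1,763,808 in favor — not approved.
Series C: 3/4 of 4075572 = 3056679; 3,056,679 required, 3,056,854 in favor — approved.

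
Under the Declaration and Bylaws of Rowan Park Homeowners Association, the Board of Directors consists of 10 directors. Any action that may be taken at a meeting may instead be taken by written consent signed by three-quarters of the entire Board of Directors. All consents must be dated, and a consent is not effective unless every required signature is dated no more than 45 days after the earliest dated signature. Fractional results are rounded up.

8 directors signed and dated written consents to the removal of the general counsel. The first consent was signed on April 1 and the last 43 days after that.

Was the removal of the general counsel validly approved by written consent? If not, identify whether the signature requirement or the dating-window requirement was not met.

Effective — both the signature and dating-window requirements are satisfied.

Signatures required: three-quarters of 10 — 3/4 of 10 = 7.50, rounded up to 8, so 8 needed; 8 signed. Sufficient.
Dating window: the latest signature is 43 days after the earliest; the limit is 45 days. Within the window.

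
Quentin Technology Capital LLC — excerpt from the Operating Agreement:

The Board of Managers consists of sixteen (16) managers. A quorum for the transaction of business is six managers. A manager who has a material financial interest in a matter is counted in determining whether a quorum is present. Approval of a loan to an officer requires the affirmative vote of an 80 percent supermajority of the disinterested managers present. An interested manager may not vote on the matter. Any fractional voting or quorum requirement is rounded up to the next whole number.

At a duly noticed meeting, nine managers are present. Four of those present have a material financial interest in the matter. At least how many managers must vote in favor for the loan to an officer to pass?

4

The loan to an officer requires four-fifths of the disinterested managers present (9 − 4 = 5).
4/5 of 5 = 4.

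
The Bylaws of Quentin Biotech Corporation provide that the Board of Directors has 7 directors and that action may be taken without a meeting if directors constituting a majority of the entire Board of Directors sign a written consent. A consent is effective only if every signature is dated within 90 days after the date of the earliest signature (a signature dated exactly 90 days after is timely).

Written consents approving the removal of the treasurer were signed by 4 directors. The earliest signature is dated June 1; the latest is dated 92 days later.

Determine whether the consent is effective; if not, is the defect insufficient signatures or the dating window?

Signatures required: a majority of 7 — a majority of 7 is 4, so 4 needed; 4 signed. Sufficient.
Dating window: the latest signature is 92 days after the earliest; the limit is 90 days. Outside the window.

Not effective — dating-window requirement not satisfied.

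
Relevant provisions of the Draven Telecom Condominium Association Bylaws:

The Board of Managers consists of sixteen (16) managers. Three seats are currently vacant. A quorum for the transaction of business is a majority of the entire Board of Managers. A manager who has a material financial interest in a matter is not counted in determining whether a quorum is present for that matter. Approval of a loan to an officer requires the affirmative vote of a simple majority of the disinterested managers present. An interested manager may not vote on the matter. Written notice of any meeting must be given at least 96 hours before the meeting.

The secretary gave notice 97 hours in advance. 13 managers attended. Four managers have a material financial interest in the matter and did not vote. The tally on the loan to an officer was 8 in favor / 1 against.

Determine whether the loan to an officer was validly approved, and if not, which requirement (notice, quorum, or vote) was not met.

Notice: 97 hours given; 96 required (97 ≥ 96). Satisfied.
Quorum: 13 present, but the 4 interested managers do not count, leaving 9. Quorum is 9. Satisfied.
Vote: the loan to an officer requires a majority of the disinterested managers present (13 − 4 = 9). A majority of 9 is 5, so 5 affirmative votes are needed; 8 voted in favor. Satisfied.

Valid — all requirements satisfied.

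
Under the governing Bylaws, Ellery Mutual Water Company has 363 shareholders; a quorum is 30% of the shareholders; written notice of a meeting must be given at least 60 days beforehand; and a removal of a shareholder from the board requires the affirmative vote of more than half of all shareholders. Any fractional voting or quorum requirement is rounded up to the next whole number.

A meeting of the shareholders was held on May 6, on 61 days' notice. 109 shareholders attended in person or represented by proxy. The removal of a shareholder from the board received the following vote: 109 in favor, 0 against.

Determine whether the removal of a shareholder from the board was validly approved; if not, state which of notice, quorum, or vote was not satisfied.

Notice: 61 days given; 60 required. Satisfied.
Quorum: 30% of 363 = 108.90, rounded up to 109; 109 present. Satisfied.
Vote: requires a majority of all shareholders (363); a majority of 363 is 182, so 182 needed; 109 in favor. Not satisfied.

Invalid — vote requirement not satisfied.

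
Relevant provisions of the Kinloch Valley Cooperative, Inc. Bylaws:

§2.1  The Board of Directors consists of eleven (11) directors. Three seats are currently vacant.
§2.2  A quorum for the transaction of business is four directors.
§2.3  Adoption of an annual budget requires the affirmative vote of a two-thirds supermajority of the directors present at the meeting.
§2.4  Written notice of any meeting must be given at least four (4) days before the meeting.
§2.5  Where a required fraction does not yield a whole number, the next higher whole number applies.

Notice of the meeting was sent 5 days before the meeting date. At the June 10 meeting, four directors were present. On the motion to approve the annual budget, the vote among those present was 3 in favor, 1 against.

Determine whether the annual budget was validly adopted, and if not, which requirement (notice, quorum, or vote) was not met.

Valid — all requirements satisfied.

Notice: 5 days given; 4 required (5 ≥ 4). Satisfied.
Quorum: 4 present; quorum is 4. Satisfied.
Vote: the annual budget requires two-thirds of the directors present (4). 2/3 of 4 = 2.67, rounded up to 3, so 3 affirmative votes are needed; 3 voted in favor. Satisfied.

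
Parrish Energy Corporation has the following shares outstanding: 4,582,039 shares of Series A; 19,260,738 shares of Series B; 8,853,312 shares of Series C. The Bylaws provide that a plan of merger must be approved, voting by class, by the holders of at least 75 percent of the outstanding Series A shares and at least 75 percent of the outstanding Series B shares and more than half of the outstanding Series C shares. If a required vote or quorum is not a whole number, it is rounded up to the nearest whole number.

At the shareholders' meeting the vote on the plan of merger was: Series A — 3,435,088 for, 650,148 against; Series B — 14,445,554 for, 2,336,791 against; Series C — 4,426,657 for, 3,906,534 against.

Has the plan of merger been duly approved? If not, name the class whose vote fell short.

Not approved — the Series A shares did not give the required vote.

Series A: 3/4 of 4582039 = 3436529.25, rounded up to 3436530; 3,436,530 required, 3,435,088 in favor — not approved.
Series B: 3/4 of 19260738 = 14445553.50, rounded up to 14445554; 14,445,554 required, 14,445,554 in favor — approved.
Series C: a majority of 8853312 is 4426657; 4,426,657 required, 4,426,657 in favor — approved.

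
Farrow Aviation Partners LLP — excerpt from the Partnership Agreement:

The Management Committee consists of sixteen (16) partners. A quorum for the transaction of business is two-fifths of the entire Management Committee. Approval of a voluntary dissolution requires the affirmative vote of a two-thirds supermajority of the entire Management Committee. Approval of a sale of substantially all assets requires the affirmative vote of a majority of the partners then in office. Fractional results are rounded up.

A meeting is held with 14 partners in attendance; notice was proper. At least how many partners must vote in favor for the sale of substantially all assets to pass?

9

The sale of substantially all assets requires a majority of the partners then in office (16).
A majority of 16 is 9.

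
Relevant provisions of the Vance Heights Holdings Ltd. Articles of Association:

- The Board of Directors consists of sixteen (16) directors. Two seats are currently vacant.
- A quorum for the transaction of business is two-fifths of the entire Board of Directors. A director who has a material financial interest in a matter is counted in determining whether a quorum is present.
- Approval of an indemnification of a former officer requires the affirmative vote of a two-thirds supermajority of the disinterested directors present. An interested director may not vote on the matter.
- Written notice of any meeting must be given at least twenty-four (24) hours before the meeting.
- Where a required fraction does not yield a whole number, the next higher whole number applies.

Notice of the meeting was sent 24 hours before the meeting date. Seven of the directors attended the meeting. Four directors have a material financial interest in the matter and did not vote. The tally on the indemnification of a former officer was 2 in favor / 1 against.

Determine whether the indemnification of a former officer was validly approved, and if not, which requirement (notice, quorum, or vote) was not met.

Notice: 24 hours given; 24 required (24 ≥ 24). Satisfied.
Quorum: 7 present (interested directors count toward quorum); quorum is 7. Satisfied.
Vote: the indemnification of a former officer requires two-thirds of the disinterested directors present (7 − 4 = 3). 2/3 of 3 = 2, so 2 affirmative votes are needed; 2 voted in favor. Satisfied.

Valid — all requirements satisfied.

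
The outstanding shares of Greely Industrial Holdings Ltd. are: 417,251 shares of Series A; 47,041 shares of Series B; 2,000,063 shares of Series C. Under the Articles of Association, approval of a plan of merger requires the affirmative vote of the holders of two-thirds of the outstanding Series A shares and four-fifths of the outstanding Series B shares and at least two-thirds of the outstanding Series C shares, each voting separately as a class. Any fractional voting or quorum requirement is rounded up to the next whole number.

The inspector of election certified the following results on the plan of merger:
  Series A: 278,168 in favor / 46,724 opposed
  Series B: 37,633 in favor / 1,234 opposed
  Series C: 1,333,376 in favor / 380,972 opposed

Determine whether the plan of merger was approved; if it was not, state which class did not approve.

Series A: 2/3 of 417251 = 278167.33, rounded up to 278168; 278,168 required, 278,168 in favor — approved.
Series B: 4/5 of 47041 = 37632.80, rounded up to 37633; 37,633 required, 37,633 in favor — approved.
Series C: 2/3 of 2000063 = 1333375.33, rounded up to 1333376; 1,333,376 required, 1,333,376 in favor — approved.

Approved — every class gave the required vote.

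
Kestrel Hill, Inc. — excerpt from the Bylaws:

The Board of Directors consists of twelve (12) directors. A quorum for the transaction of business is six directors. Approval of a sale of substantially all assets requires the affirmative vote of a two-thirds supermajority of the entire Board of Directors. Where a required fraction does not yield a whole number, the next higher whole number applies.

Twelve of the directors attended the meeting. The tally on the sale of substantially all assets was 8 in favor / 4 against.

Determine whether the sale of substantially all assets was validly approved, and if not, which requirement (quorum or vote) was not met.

Quorum: 12 present; quorum is 6. Satisfied.
Vote: the sale of substantially all assets requires two-thirds of the entire Board of Directors (12). 2/3 of 12 = 8, so 8 affirmative votes are needed; 8 voted in favor. Satisfied.

Valid — all requirements satisfied.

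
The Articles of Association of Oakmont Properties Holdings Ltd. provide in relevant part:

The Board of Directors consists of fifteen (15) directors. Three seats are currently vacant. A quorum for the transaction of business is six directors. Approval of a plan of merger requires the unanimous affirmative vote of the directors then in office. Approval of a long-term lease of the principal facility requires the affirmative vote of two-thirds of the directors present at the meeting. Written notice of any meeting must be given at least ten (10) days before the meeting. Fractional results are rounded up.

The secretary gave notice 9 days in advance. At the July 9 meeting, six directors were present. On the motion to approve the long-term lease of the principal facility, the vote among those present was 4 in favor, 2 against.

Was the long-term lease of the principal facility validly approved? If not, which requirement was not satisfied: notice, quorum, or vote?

Invalid — notice requirement not satisfied.

Notice: 9 days given; 10 required (9 < 10). Not satisfied.
Quorum: 6 present; quorum is 6. Satisfied.
Vote: the long-term lease of the principal facility requires two-thirds of the directors present (6). 2/3 of 6 = 4, so 4 affirmative votes are needed; 4 voted in favor. Satisfied.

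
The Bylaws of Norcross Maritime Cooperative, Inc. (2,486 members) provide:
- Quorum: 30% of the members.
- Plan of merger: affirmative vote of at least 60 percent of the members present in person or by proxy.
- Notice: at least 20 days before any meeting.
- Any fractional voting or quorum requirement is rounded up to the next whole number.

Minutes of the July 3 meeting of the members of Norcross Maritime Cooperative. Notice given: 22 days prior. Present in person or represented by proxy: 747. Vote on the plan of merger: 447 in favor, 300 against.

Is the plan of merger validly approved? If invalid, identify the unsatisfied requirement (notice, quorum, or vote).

Notice: 22 days given; 20 required. Satisfied.
Quorum: 30% of 2,486 = 745.80, rounded up to 746; 747 present. Satisfied.
Vote: requires three-fifths of those present (747); 3/5 of 747 = 448.20, rounded up to 449, so 449 needed; 447 in favor. Not satisfied.

Invalid — vote requirement not satisfied.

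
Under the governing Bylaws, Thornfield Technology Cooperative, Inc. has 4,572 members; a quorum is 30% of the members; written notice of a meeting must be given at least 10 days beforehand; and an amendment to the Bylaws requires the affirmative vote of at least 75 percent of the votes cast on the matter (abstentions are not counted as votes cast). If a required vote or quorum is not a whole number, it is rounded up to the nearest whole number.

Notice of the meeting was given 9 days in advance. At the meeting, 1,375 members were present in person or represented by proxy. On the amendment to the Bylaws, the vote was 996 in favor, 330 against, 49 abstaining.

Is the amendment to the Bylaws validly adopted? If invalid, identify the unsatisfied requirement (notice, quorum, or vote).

Notice: 9 days given; 10 required. Not satisfied.
Quorum: 30% of 4,572 = 1,371.60, rounded up to 1,372; 1,375 present. Satisfied.
Vote: requires three-fourths of the votes cast (1,375 − 49 abstaining = 1,326); 3/4 of 1326 = 994.50, rounded up to 995, so 995 needed; 996 in favor. Satisfied.

Invalid — notice requirement not satisfied.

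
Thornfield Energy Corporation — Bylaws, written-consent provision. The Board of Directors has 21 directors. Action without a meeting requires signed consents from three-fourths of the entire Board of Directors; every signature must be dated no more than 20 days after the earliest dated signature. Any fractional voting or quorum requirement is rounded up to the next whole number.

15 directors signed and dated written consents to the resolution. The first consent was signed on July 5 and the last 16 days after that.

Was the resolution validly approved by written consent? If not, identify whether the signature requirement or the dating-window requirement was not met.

Signatures required: three-fourths of 21 — 3/4 of 21 = 15.75, rounded up to 16, so 16 needed; 15 signed. Insufficient.
Dating window: the latest signature is 16 days after the earliest; the limit is 20 days. Within the window.

Not effective — insufficient signatures.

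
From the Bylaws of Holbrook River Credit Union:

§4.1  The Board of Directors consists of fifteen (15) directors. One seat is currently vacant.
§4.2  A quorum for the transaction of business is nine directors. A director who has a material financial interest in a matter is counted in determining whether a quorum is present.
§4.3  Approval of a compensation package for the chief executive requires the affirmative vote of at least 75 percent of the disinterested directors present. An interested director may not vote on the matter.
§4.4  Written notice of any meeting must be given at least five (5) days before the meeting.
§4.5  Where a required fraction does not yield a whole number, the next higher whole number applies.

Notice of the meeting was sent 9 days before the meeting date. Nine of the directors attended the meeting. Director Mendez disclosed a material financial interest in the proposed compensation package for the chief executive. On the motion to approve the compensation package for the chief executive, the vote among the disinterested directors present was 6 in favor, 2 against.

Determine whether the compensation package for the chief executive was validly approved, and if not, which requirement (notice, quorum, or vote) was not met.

Notice: 9 days given; 5 required (9 ≥ 5). Satisfied.
Quorum: 9 present (interested directors count toward quorum); quorum is 9. Satisfied.
Vote: the compensation package for the chief executive requires three-fourths of the disinterested directors present (9 − 1 = 8). 3/4 of 8 = 6, so 6 affirmative votes are needed; 6 voted in favor. Satisfied.

Valid — all requirements satisfied.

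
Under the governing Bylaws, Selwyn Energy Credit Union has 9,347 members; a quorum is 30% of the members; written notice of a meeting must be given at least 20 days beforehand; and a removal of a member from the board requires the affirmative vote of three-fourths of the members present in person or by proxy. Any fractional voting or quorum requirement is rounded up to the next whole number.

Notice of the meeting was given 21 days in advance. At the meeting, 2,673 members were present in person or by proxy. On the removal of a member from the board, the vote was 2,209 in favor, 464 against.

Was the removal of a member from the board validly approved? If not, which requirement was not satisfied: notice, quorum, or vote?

Notice: 21 days given; 20 required. Satisfied.
Quorum: 30% of 9,347 = 2,804.10, rounded up to 2,805; 2,673 present. Not satisfied.
Vote: requires three-fourths of those present (2,673); 3/4 of 2673 = 2004.75, rounded up to 2005, so 2,005 needed; 2,209 in favor. Satisfied.

Invalid — quorum requirement not satisfied.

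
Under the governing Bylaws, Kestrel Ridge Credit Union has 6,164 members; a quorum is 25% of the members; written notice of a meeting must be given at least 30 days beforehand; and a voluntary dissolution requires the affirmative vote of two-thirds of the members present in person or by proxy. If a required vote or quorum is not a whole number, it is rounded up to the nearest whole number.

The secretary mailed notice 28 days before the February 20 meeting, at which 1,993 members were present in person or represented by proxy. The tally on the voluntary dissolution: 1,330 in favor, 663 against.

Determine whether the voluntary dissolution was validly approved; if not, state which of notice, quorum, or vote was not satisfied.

Notice: 28 days given; 30 required. Not satisfied.
Quorum: 25% of 6,164 = 1,541; 1,993 present. Satisfied.
Vote: requires two-thirds of those present (1,993); 2/3 of 1993 = 1328.67, rounded up to 1329, so 1,329 needed; 1,330 in favor. Satisfied.

Invalid — notice requirement not satisfied.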